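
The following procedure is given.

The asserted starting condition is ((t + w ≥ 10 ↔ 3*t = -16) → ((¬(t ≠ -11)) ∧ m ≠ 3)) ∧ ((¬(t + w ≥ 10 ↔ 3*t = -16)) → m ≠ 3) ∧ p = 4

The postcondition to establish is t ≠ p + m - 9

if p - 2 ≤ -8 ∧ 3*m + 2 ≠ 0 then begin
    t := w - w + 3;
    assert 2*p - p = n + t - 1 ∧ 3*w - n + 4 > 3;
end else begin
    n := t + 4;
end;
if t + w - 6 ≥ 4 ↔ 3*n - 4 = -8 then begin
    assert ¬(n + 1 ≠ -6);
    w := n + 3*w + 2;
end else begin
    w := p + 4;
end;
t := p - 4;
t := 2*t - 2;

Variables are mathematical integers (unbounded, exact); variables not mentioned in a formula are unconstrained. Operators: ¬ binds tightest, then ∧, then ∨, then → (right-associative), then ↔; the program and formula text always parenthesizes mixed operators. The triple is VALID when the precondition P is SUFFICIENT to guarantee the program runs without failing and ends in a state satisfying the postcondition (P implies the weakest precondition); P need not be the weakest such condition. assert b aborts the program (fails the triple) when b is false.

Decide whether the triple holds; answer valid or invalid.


Working backward. After the program, the postcondition t ≠ p + m - 9 must hold; in canonical form it is t ≠ m + p - 9.
Before t := 2*t - 2: 2*t ≠ m + p - 7
Before t := p - 4: p ≠ m + 1
Then branch requires (¬(n ≠ -7)) ∧ p ≠ m + 1; else branch requires p ≠ m + 1.
Before the if: ((t + w ≥ 10 ↔ 3*n = -4) → ((¬(n ≠ -7)) ∧ p ≠ m + 1)) ∧ ((¬(t + w ≥ 10 ↔ 3*n = -4)) → p ≠ m + 1)
Then branch requires p = n + 2 ∧ 3*w > n - 1 ∧ ((w ≥ 7 ↔ 3*n = -4) → ((¬(n ≠ -7)) ∧ p ≠ m + 1)) ∧ ((¬(w ≥ 7 ↔ 3*n = -4)) → p ≠ m + 1); else branch requires ((t + w ≥ 10 ↔ 3*t = -16) → ((¬(t ≠ -11)) ∧ p ≠ m + 1)) ∧ ((¬(t + w ≥ 10 ↔ 3*t = -16)) → p ≠ m + 1).
Before the if: ((p ≤ -6 ∧ 3*m ≠ -2) → (p = n + 2 ∧ 3*w > n - 1 ∧ ((w ≥ 7 ↔ 3*n = -4) → ((¬(n ≠ -7)) ∧ p ≠ m + 1)) ∧ ((¬(w ≥ 7 ↔ 3*n = -4)) → p ≠ m + 1))) ∧ ((¬(p ≤ -6 ∧ 3*m ≠ -2)) → (((t + w ≥ 10 ↔ 3*t = -16) → ((¬(t ≠ -11)) ∧ p ≠ m + 1)) ∧ ((¬(t + w ≥ 10 ↔ 3*t = -16)) → p ≠ m + 1)))
The weakest precondition is ((p ≤ -6 ∧ 3*m ≠ -2) → (p = n + 2 ∧ 3*w > n - 1 ∧ ((w ≥ 7 ↔ 3*n = -4) → ((¬(n ≠ -7)) ∧ p ≠ m + 1)) ∧ ((¬(w ≥ 7 ↔ 3*n = -4)) → p ≠ m + 1))) ∧ ((¬(p ≤ -6 ∧ 3*m ≠ -2)) → (((t + w ≥ 10 ↔ 3*t = -16) → ((¬(t ≠ -11)) ∧ p ≠ m + 1)) ∧ ((¬(t + w ≥ 10 ↔ 3*t = -16)) → p ≠ m + 1))).
Check whether ((t + w ≥ 10 ↔ 3*t = -16) → ((¬(t ≠ -11)) ∧ m ≠ 3)) ∧ ((¬(t + w ≥ 10 ↔ 3*t = -16)) → m ≠ 3) ∧ p = 4 implies it.
Every state satisfying the precondition satisfies the weakest precondition: the implication holds.
Answer: valid


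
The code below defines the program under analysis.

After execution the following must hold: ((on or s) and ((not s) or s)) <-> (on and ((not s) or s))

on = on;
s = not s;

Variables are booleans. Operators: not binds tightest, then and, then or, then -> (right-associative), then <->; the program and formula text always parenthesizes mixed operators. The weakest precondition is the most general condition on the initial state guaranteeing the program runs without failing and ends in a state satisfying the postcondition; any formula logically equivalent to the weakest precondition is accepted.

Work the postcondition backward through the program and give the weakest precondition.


Working backward. After the program, the postcondition ((on or s) and ((not s) or s)) <-> (on and ((not s) or s)) must hold; in canonical form it is (on or s) <-> on.
Before s := not s: (on or (not s)) <-> on
Before on := on: (on or (not s)) <-> on
Answer: WP = (on or (not s)) <-> on


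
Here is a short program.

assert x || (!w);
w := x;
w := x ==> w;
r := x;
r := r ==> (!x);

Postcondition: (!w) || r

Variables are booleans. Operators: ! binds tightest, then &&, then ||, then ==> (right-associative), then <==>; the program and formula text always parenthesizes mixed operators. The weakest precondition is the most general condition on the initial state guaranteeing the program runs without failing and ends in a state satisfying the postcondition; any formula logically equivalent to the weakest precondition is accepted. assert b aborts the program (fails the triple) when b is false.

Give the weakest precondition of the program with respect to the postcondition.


Working backward. After the program, (!w) || r must hold.
Before r := r ==> (!x): (!w) || (r ==> (!x))
Before r := x: (!w) || (x ==> (!x))
Before w := x ==> w: (!(x ==> w)) || (x ==> (!x))
Before w := x: x ==> (!x)
Before assert x || (!w): (x || (!w)) && (x ==> (!x))
Answer: WP = (x || (!w)) && (x ==> (!x))


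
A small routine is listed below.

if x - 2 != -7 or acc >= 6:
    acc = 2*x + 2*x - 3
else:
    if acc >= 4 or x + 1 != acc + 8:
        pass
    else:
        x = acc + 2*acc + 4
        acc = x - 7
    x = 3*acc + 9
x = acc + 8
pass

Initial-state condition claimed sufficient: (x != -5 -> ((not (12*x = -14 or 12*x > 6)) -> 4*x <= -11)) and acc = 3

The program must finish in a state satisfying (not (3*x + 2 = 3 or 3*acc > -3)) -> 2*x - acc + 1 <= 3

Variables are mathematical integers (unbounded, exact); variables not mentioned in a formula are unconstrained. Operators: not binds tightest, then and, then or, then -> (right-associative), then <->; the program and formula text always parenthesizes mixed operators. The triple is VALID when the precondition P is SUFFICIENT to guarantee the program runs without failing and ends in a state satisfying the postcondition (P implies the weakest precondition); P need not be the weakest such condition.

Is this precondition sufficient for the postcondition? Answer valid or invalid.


Working backward. After the program, the postcondition (not (3*x + 2 = 3 or 3*acc > -3)) -> 2*x - acc + 1 <= 3 must hold; in canonical form it is (not (3*x = 1 or 3*acc > -3)) -> 2*x <= acc + 2.
Before skip: (not (3*x = 1 or 3*acc > -3)) -> 2*x <= acc + 2
Before x := acc + 8: (not (3*acc = -23 or 3*acc > -3)) -> acc <= -14
Then branch requires (not (12*x = -14 or 12*x > 6)) -> 4*x <= -11; else branch requires ((acc >= 4 or x != acc + 7) -> ((not (3*acc = -23 or 3*acc > -3)) -> acc <= -14)) and ((not (acc >= 4 or x != acc + 7)) -> ((not (9*acc = -14 or 9*acc > 6)) -> 3*acc <= -11)).
Before the if: ((x != -5 or acc >= 6) -> ((not (12*x = -14 or 12*x > 6)) -> 4*x <= -11)) and ((not (x != -5 or acc >= 6)) -> (((acc >= 4 or x != acc + 7) -> ((not (3*acc = -23 or 3*acc > -3)) -> acc <= -14)) and ((not (acc >= 4 or x != acc + 7)) -> ((not (9*acc = -14 or 9*acc > 6)) -> 3*acc <= -11))))
The weakest precondition is ((x != -5 or acc >= 6) -> ((not (12*x = -14 or 12*x > 6)) -> 4*x <= -11)) and ((not (x != -5 or acc >= 6)) -> (((acc >= 4 or x != acc + 7) -> ((not (3*acc = -23 or 3*acc > -3)) -> acc <= -14)) and ((not (acc >= 4 or x != acc + 7)) -> ((not (9*acc = -14 or 9*acc > 6)) -> 3*acc <= -11)))).
Check whether (x != -5 -> ((not (12*x = -14 or 12*x > 6)) -> 4*x <= -11)) and acc = 3 implies it.
Every state satisfying the precondition satisfies the weakest precondition: the implication holds.
Answer: valid


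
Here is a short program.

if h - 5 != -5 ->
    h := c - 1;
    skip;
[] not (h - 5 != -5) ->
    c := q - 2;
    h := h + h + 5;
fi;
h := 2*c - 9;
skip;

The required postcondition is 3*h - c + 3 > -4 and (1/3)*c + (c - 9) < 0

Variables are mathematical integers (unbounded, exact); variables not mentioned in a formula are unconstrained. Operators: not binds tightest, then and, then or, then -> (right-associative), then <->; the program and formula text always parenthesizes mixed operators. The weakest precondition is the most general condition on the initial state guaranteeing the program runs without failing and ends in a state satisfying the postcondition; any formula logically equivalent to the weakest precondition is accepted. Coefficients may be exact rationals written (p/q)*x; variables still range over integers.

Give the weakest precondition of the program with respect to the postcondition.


Working backward. After the program, the postcondition 3*h - c + 3 > -4 and (1/3)*c + (c - 9) < 0 must hold; in canonical form it is 3*h > c - 7 and (4/3)*c < 9.
Before skip: 3*h > c - 7 and (4/3)*c < 9
Before h := 2*c - 9: 5*c > 20 and (4/3)*c < 9
Then branch requires 5*c > 20 and (4/3)*c < 9; else branch requires 5*q > 30 and (4/3)*q < 35/3.
Before the if: (h != 0 -> (5*c > 20 and (4/3)*c < 9)) and ((not (h != 0)) -> (5*q > 30 and (4/3)*q < 35/3))
Answer: WP = (h != 0 -> (5*c > 20 and (4/3)*c < 9)) and ((not (h != 0)) -> (5*q > 30 and (4/3)*q < 35/3))


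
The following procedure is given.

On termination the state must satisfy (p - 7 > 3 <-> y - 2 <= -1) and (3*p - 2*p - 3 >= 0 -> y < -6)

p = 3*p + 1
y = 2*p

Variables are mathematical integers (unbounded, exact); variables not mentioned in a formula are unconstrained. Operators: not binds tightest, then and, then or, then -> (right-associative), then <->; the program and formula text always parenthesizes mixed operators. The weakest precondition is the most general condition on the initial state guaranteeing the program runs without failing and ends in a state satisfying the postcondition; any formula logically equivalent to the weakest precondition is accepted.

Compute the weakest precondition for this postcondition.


Working backward. After the program, the postcondition (p - 7 > 3 <-> y - 2 <= -1) and (3*p - 2*p - 3 >= 0 -> y < -6) must hold; in canonical form it is (p > 10 <-> y <= 1) and (p >= 3 -> y < -6).
Before y := 2*p: (p > 10 <-> 2*p <= 1) and (p >= 3 -> 2*p < -6)
Before p := 3*p + 1: (3*p > 9 <-> 6*p <= -1) and (3*p >= 2 -> 6*p < -8)
Answer: WP = (3*p > 9 <-> 6*p <= -1) and (3*p >= 2 -> 6*p < -8)


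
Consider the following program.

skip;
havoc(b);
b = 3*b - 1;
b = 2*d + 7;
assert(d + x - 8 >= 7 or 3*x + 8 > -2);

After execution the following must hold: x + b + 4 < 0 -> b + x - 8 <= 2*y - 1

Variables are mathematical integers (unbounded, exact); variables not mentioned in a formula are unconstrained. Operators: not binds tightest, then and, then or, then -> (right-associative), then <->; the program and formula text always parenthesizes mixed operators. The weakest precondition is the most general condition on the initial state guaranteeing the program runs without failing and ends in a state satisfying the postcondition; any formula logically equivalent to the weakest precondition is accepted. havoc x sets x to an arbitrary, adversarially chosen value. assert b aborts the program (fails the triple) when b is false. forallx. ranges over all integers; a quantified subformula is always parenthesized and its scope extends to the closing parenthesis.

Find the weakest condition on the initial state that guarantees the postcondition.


Working backward. After the program, the postcondition x + b + 4 < 0 -> b + x - 8 <= 2*y - 1 must hold; in canonical form it is b + x < -4 -> b + x <= 2*y + 7.
Before assert d + x - 8 >= 7 or 3*x + 8 > -2: (d + x >= 15 or 3*x > -10) and (b + x < -4 -> b + x <= 2*y + 7)
Before b := 2*d + 7: (d + x >= 15 or 3*x > -10) and (2*d + x < -11 -> 2*d + x <= 2*y)
Before b := 3*b - 1: (d + x >= 15 or 3*x > -10) and (2*d + x < -11 -> 2*d + x <= 2*y)
Before havoc b: (d + x >= 15 or 3*x > -10) and (2*d + x < -11 -> 2*d + x <= 2*y)
Before skip: (d + x >= 15 or 3*x > -10) and (2*d + x < -11 -> 2*d + x <= 2*y)
Answer: WP = (d + x >= 15 or 3*x > -10) and (2*d + x < -11 -> 2*d + x <= 2*y)


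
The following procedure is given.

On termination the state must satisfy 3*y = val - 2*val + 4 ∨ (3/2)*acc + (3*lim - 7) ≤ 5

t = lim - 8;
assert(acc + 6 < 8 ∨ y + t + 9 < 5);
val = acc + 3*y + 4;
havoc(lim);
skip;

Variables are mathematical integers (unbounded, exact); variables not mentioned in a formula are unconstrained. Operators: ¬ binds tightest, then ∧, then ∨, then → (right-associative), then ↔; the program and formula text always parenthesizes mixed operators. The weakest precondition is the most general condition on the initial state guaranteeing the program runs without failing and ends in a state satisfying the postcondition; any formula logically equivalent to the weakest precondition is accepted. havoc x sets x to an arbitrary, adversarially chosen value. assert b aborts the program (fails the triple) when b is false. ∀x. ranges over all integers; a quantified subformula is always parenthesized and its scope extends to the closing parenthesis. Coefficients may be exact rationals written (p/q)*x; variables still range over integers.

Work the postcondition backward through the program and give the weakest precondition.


Working backward. After the program, the postcondition 3*y = val - 2*val + 4 ∨ (3/2)*acc + (3*lim - 7) ≤ 5 must hold; in canonical form it is val + 3*y = 4 ∨ (3/2)*acc + 3*lim ≤ 12.
Before skip: val + 3*y = 4 ∨ (3/2)*acc + 3*lim ≤ 12
Before havoc lim: ∀lim_1. (val + 3*y = 4 ∨ (3/2)*acc + 3*lim_1 ≤ 12)
Before val := acc + 3*y + 4: ∀lim_1. (acc + 6*y = 0 ∨ (3/2)*acc + 3*lim_1 ≤ 12)
Before assert acc + 6 < 8 ∨ y + t + 9 < 5: (acc < 2 ∨ t + y < -4) ∧ (∀lim_1. (acc + 6*y = 0 ∨ (3/2)*acc + 3*lim_1 ≤ 12))
Before t := lim - 8: (acc < 2 ∨ lim + y < 4) ∧ (∀lim_1. (acc + 6*y = 0 ∨ (3/2)*acc + 3*lim_1 ≤ 12))
Answer: WP = (acc < 2 ∨ lim + y < 4) ∧ (∀lim_1. (acc + 6*y = 0 ∨ (3/2)*acc + 3*lim_1 ≤ 12))


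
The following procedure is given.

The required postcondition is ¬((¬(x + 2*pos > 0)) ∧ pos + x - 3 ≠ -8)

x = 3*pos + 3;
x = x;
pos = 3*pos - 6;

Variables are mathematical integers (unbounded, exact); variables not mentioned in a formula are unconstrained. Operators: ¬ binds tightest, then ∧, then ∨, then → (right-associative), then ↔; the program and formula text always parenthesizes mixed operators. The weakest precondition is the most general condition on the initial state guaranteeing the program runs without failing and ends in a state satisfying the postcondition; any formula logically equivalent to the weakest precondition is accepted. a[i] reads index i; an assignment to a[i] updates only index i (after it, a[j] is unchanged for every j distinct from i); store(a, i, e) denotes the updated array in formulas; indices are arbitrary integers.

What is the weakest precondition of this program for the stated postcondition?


Working backward. After the program, the postcondition ¬((¬(x + 2*pos > 0)) ∧ pos + x - 3 ≠ -8) must hold; in canonical form it is ¬((¬(2*pos + x > 0)) ∧ pos + x ≠ -5).
Before pos := 3*pos - 6: ¬((¬(6*pos + x > 12)) ∧ 3*pos + x ≠ 1)
Before x := x: ¬((¬(6*pos + x > 12)) ∧ 3*pos + x ≠ 1)
Before x := 3*pos + 3: ¬((¬(9*pos > 9)) ∧ 6*pos ≠ -2)
Answer: WP = ¬((¬(9*pos > 9)) ∧ 6*pos ≠ -2)


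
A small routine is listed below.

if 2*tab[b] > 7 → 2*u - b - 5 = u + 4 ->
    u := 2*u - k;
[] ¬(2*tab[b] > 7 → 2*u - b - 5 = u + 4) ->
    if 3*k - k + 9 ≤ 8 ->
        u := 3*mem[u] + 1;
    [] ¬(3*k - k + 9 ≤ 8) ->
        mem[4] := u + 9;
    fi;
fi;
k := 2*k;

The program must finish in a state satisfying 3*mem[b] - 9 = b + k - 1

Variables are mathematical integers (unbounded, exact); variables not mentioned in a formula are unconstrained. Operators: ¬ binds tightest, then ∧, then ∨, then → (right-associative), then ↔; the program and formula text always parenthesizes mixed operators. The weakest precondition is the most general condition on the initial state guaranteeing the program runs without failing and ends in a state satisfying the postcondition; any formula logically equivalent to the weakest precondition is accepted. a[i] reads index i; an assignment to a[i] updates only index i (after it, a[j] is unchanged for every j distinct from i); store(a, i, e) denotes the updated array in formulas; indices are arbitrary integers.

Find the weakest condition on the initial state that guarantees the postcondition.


Working backward. After the program, the postcondition 3*mem[b] - 9 = b + k - 1 must hold; in canonical form it is 3*mem[b] = b + k + 8.
Before k := 2*k: 3*mem[b] = b + 2*k + 8
Then branch requires 3*mem[b] = b + 2*k + 8; else branch requires (2*k ≤ -1 → 3*mem[b] = b + 2*k + 8) ∧ ((¬(2*k ≤ -1)) → 3*store(mem, 4, u + 9)[b] = b + 2*k + 8).
Before the if: ((2*tab[b] > 7 → u = b + 9) → 3*mem[b] = b + 2*k + 8) ∧ ((¬(2*tab[b] > 7 → u = b + 9)) → ((2*k ≤ -1 → 3*mem[b] = b + 2*k + 8) ∧ ((¬(2*k ≤ -1)) → 3*store(mem, 4, u + 9)[b] = b + 2*k + 8)))
Answer: WP = ((2*tab[b] > 7 → u = b + 9) → 3*mem[b] = b + 2*k + 8) ∧ ((¬(2*tab[b] > 7 → u = b + 9)) → ((2*k ≤ -1 → 3*mem[b] = b + 2*k + 8) ∧ ((¬(2*k ≤ -1)) → 3*store(mem, 4, u + 9)[b] = b + 2*k + 8)))


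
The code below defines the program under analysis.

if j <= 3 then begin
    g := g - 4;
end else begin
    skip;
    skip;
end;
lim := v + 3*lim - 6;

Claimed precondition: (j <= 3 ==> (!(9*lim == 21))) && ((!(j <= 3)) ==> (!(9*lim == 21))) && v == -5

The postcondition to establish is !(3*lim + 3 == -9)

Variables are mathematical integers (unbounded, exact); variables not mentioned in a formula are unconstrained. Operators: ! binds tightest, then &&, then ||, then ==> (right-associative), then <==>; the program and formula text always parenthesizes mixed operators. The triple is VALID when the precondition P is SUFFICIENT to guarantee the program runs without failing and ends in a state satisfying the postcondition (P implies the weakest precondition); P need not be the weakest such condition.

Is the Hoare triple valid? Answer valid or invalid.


Working backward. After the program, the postcondition !(3*lim + 3 == -9) must hold; in canonical form it is !(3*lim == -12).
Before lim := v + 3*lim - 6: !(9*lim + 3*v == 6)
Then branch requires !(9*lim + 3*v == 6); else branch requires !(9*lim + 3*v == 6).
Before the if: (j <= 3 ==> (!(9*lim + 3*v == 6))) && ((!(j <= 3)) ==> (!(9*lim + 3*v == 6)))
The weakest precondition is (j <= 3 ==> (!(9*lim + 3*v == 6))) && ((!(j <= 3)) ==> (!(9*lim + 3*v == 6))).
Check whether (j <= 3 ==> (!(9*lim == 21))) && ((!(j <= 3)) ==> (!(9*lim == 21))) && v == -5 implies it.
Every state satisfying the precondition satisfies the weakest precondition: the implication holds.
Answer: valid


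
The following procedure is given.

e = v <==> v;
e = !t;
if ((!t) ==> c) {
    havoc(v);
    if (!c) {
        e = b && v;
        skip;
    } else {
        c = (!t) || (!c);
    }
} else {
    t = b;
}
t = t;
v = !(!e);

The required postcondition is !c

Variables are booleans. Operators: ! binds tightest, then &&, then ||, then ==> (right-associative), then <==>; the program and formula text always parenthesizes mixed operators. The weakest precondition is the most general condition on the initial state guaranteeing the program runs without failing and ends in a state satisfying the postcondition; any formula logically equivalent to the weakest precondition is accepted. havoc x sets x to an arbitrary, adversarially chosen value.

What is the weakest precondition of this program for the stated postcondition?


Working backward. After the program, !c must hold.
Before v := !(!e): !c
Before t := t: !c
Then branch requires c ==> (!((!t) || (!c))); else branch requires !c.
Before the if: (((!t) ==> c) ==> (c ==> (!((!t) || (!c))))) && ((!((!t) ==> c)) ==> (!c))
Before e := !t: (((!t) ==> c) ==> (c ==> (!((!t) || (!c))))) && ((!((!t) ==> c)) ==> (!c))
Before e := v <==> v: (((!t) ==> c) ==> (c ==> (!((!t) || (!c))))) && ((!((!t) ==> c)) ==> (!c))
Answer: WP = (((!t) ==> c) ==> (c ==> (!((!t) || (!c))))) && ((!((!t) ==> c)) ==> (!c))


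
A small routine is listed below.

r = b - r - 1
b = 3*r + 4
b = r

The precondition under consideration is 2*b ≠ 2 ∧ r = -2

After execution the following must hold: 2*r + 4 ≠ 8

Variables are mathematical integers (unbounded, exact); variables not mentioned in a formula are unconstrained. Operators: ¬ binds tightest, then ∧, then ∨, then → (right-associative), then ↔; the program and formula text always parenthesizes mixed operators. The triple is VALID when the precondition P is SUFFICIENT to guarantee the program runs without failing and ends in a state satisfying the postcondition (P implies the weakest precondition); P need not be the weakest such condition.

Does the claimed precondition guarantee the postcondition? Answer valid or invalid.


Working backward. After the program, the postcondition 2*r + 4 ≠ 8 must hold; in canonical form it is 2*r ≠ 4.
Before b := r: 2*r ≠ 4
Before b := 3*r + 4: 2*r ≠ 4
Before r := b - r - 1: 2*b ≠ 2*r + 6
The weakest precondition is 2*b ≠ 2*r + 6.
Check whether 2*b ≠ 2 ∧ r = -2 implies it.
Every state satisfying the precondition satisfies the weakest precondition: the implication holds.
Answer: valid


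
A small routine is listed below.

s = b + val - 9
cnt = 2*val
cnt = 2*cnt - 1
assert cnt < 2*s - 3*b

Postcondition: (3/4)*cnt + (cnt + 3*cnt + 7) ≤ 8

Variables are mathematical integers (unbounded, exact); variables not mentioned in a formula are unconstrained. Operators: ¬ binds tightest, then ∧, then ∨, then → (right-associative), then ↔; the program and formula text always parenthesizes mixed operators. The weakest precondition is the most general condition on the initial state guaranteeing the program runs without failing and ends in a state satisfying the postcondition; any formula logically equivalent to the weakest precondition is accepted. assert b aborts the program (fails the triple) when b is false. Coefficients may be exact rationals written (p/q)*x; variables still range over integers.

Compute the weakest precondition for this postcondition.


Working backward. After the program, the postcondition (3/4)*cnt + (cnt + 3*cnt + 7) ≤ 8 must hold; in canonical form it is (19/4)*cnt ≤ 1.
Before assert cnt < 2*s - 3*b: 3*b + cnt < 2*s ∧ (19/4)*cnt ≤ 1
Before cnt := 2*cnt - 1: 3*b + 2*cnt < 2*s + 1 ∧ (19/2)*cnt ≤ 23/4
Before cnt := 2*val: 3*b + 4*val < 2*s + 1 ∧ 19*val ≤ 23/4
Before s := b + val - 9: b + 2*val < -17 ∧ 19*val ≤ 23/4
Answer: WP = b + 2*val < -17 ∧ 19*val ≤ 23/4


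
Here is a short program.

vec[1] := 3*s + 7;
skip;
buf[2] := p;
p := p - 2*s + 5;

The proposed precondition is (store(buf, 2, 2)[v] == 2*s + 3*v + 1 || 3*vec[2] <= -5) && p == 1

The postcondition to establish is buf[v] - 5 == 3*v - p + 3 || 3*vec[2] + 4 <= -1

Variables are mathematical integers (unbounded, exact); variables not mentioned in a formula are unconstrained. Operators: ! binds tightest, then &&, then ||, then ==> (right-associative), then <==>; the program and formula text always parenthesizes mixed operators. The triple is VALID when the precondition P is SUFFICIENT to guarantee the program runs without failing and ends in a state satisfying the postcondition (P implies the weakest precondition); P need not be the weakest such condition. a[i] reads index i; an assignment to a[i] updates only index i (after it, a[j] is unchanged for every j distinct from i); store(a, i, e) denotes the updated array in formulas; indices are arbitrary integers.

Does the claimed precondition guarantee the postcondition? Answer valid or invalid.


Working backward. After the program, the postcondition buf[v] - 5 == 3*v - p + 3 || 3*vec[2] + 4 <= -1 must hold; in canonical form it is buf[v] + p == 3*v + 8 || 3*vec[2] <= -5.
Before p := p - 2*s + 5: buf[v] + p == 2*s + 3*v + 3 || 3*vec[2] <= -5
Before buf[2] := p: store(buf, 2, p)[v] + p == 2*s + 3*v + 3 || 3*vec[2] <= -5
Before skip: store(buf, 2, p)[v] + p == 2*s + 3*v + 3 || 3*vec[2] <= -5
Before vec[1] := 3*s + 7: store(buf, 2, p)[v] + p == 2*s + 3*v + 3 || 3*vec[2] <= -5
The weakest precondition is store(buf, 2, p)[v] + p == 2*s + 3*v + 3 || 3*vec[2] <= -5.
Check whether (store(buf, 2, 2)[v] == 2*s + 3*v + 1 || 3*vec[2] <= -5) && p == 1 implies it.
Countermodel: at the initial state buf = {[-56817] = 50086, [2] = 3, elsewhere 3}, p = 1, s = 110268, v = -56817, vec = {[-56817] = -1, [2] = -1, elsewhere -1}, the precondition holds but the weakest precondition fails.
Answer: invalid


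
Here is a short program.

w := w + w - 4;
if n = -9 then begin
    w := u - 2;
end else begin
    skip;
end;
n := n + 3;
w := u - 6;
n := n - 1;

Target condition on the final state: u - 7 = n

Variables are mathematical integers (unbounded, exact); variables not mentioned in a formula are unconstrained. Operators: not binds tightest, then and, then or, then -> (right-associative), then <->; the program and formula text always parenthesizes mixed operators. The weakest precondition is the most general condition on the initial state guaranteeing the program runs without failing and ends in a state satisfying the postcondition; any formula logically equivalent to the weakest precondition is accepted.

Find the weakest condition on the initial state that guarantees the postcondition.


Working backward. After the program, the postcondition u - 7 = n must hold; in canonical form it is u = n + 7.
Before n := n - 1: u = n + 6
Before w := u - 6: u = n + 6
Before n := n + 3: u = n + 9
Then branch requires u = n + 9; else branch requires u = n + 9.
Before the if: (n = -9 -> u = n + 9) and ((not (n = -9)) -> u = n + 9)
Before w := w + w - 4: (n = -9 -> u = n + 9) and ((not (n = -9)) -> u = n + 9)
Answer: WP = (n = -9 -> u = n + 9) and ((not (n = -9)) -> u = n + 9)


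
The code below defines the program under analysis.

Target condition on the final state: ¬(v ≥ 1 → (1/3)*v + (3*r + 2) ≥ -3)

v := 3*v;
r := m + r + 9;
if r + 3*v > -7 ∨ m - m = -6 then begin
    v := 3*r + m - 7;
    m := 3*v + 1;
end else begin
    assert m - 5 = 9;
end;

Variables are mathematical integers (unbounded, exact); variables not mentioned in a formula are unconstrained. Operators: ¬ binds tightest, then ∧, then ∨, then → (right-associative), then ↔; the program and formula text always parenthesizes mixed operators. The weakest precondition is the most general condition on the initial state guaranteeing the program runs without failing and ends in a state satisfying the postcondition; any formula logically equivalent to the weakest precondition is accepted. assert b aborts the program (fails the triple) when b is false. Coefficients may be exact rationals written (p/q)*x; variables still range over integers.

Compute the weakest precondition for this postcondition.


Working backward. After the program, the postcondition ¬(v ≥ 1 → (1/3)*v + (3*r + 2) ≥ -3) must hold; in canonical form it is ¬(v ≥ 1 → 3*r + (1/3)*v ≥ -5).
Then branch requires ¬(m + 3*r ≥ 8 → (1/3)*m + 4*r ≥ -8/3); else branch requires m = 14 ∧ (¬(v ≥ 1 → 3*r + (1/3)*v ≥ -5)).
Before the if: (r + 3*v > -7 → (¬(m + 3*r ≥ 8 → (1/3)*m + 4*r ≥ -8/3))) ∧ ((¬(r + 3*v > -7)) → (m = 14 ∧ (¬(v ≥ 1 → 3*r + (1/3)*v ≥ -5))))
Before r := m + r + 9: (m + r + 3*v > -16 → (¬(4*m + 3*r ≥ -19 → (13/3)*m + 4*r ≥ -116/3))) ∧ ((¬(m + r + 3*v > -16)) → (m = 14 ∧ (¬(v ≥ 1 → 3*m + 3*r + (1/3)*v ≥ -32))))
Before v := 3*v: (m + r + 9*v > -16 → (¬(4*m + 3*r ≥ -19 → (13/3)*m + 4*r ≥ -116/3))) ∧ ((¬(m + r + 9*v > -16)) → (m = 14 ∧ (¬(3*v ≥ 1 → 3*m + 3*r + v ≥ -32))))
Answer: WP = (m + r + 9*v > -16 → (¬(4*m + 3*r ≥ -19 → (13/3)*m + 4*r ≥ -116/3))) ∧ ((¬(m + r + 9*v > -16)) → (m = 14 ∧ (¬(3*v ≥ 1 → 3*m + 3*r + v ≥ -32))))


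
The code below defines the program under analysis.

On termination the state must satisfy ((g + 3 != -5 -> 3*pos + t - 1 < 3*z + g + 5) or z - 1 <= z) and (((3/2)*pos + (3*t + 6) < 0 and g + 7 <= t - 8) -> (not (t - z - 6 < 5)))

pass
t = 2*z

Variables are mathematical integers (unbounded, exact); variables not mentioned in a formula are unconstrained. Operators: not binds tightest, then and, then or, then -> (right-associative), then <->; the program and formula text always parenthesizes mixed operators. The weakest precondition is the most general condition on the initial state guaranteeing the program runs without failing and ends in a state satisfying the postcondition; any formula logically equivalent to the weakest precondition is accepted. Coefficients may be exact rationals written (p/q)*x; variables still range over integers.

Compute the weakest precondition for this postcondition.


Working backward. After the program, the postcondition ((g + 3 != -5 -> 3*pos + t - 1 < 3*z + g + 5) or z - 1 <= z) and (((3/2)*pos + (3*t + 6) < 0 and g + 7 <= t - 8) -> (not (t - z - 6 < 5))) must hold; in canonical form it is ((3/2)*pos + 3*t < -6 and g <= t - 15) -> (not (t < z + 11)).
Before t := 2*z: ((3/2)*pos + 6*z < -6 and g <= 2*z - 15) -> (not (z < 11))
Before skip: ((3/2)*pos + 6*z < -6 and g <= 2*z - 15) -> (not (z < 11))
Answer: WP = ((3/2)*pos + 6*z < -6 and g <= 2*z - 15) -> (not (z < 11))


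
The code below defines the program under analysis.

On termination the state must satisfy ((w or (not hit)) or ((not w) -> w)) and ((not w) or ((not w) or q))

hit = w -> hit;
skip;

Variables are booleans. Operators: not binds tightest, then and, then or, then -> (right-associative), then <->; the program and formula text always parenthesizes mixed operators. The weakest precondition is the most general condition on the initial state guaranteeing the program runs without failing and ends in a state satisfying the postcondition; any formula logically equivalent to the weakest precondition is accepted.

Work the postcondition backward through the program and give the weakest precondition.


Working backward. After the program, the postcondition ((w or (not hit)) or ((not w) -> w)) and ((not w) or ((not w) or q)) must hold; in canonical form it is (w or (not hit) or ((not w) -> w)) and ((not w) or q).
Before skip: (w or (not hit) or ((not w) -> w)) and ((not w) or q)
Before hit := w -> hit: (w or (not (w -> hit)) or ((not w) -> w)) and ((not w) or q)
Answer: WP = (w or (not (w -> hit)) or ((not w) -> w)) and ((not w) or q)


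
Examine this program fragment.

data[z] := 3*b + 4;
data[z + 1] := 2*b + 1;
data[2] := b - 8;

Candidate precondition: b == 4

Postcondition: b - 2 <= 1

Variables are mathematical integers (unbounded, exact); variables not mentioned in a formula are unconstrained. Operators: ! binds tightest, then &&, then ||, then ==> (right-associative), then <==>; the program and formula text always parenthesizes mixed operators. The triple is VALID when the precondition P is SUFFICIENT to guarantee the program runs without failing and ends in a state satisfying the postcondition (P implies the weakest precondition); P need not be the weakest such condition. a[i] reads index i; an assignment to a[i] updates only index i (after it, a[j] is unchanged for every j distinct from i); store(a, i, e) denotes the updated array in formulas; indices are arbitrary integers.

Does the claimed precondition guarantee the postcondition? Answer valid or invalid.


Working backward. After the program, the postcondition b - 2 <= 1 must hold; in canonical form it is b <= 3.
Before data[2] := b - 8: b <= 3
Before data[z + 1] := 2*b + 1: b <= 3
Before data[z] := 3*b + 4: b <= 3
The weakest precondition is b <= 3.
Check whether b == 4 implies it.
Countermodel: at the initial state b = 4, the precondition holds but the weakest precondition fails.
Answer: invalid


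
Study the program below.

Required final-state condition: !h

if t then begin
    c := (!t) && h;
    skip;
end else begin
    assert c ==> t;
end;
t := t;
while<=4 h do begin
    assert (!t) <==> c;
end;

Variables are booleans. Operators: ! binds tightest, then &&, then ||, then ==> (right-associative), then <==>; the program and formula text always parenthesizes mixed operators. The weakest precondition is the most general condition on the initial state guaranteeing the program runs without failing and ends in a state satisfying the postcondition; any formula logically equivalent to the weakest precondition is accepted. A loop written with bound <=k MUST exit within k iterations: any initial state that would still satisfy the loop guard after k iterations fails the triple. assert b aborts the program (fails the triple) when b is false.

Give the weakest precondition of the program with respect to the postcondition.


Working backward. After the program, !h must hold.
Before the loop (bound <=4), unroll the exhaustion recursion (WP_0 = exit-now case; WP_j = one more guarded iteration, up to j = 4):
  WP_0: !h
  WP_1: h ==> (((!t) <==> c) && (!h))
  WP_2: h ==> (((!t) <==> c) && (h ==> (((!t) <==> c) && (!h))))
  WP_3: h ==> (((!t) <==> c) && (h ==> (((!t) <==> c) && (h ==> (((!t) <==> c) && (!h))))))
  WP_4: h ==> (((!t) <==> c) && (h ==> (((!t) <==> c) && (h ==> (((!t) <==> c) && (h ==> (((!t) <==> c) && (!h))))))))
So before the loop: h ==> (((!t) <==> c) && (h ==> (((!t) <==> c) && (h ==> (((!t) <==> c) && (h ==> (((!t) <==> c) && (!h))))))))
Before t := t: h ==> (((!t) <==> c) && (h ==> (((!t) <==> c) && (h ==> (((!t) <==> c) && (h ==> (((!t) <==> c) && (!h))))))))
Then branch requires h ==> (((!t) <==> ((!t) && h)) && (h ==> (((!t) <==> ((!t) && h)) && (h ==> (((!t) <==> ((!t) && h)) && (h ==> (((!t) <==> ((!t) && h)) && (!h)))))))); else branch requires (c ==> t) && (h ==> (((!t) <==> c) && (h ==> (((!t) <==> c) && (h ==> (((!t) <==> c) && (h ==> (((!t) <==> c) && (!h))))))))).
Before the if: (t ==> (h ==> (((!t) <==> ((!t) && h)) && (h ==> (((!t) <==> ((!t) && h)) && (h ==> (((!t) <==> ((!t) && h)) && (h ==> (((!t) <==> ((!t) && h)) && (!h)))))))))) && ((!t) ==> ((c ==> t) && (h ==> (((!t) <==> c) && (h ==> (((!t) <==> c) && (h ==> (((!t) <==> c) && (h ==> (((!t) <==> c) && (!h)))))))))))
Answer: WP = (t ==> (h ==> (((!t) <==> ((!t) && h)) && (h ==> (((!t) <==> ((!t) && h)) && (h ==> (((!t) <==> ((!t) && h)) && (h ==> (((!t) <==> ((!t) && h)) && (!h)))))))))) && ((!t) ==> ((c ==> t) && (h ==> (((!t) <==> c) && (h ==> (((!t) <==> c) && (h ==> (((!t) <==> c) && (h ==> (((!t) <==> c) && (!h)))))))))))


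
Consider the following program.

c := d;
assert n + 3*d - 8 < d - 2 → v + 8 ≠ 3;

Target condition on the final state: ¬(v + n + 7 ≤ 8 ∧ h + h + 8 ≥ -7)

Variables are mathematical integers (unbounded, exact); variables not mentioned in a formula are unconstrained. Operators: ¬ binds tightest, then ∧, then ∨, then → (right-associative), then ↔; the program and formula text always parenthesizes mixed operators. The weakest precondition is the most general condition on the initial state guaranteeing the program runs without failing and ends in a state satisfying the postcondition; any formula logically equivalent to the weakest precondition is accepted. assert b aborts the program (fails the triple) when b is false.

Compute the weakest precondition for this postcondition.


Working backward. After the program, the postcondition ¬(v + n + 7 ≤ 8 ∧ h + h + 8 ≥ -7) must hold; in canonical form it is ¬(n + v ≤ 1 ∧ 2*h ≥ -15).
Before assert n + 3*d - 8 < d - 2 → v + 8 ≠ 3: (2*d + n < 6 → v ≠ -5) ∧ (¬(n + v ≤ 1 ∧ 2*h ≥ -15))
Before c := d: (2*d + n < 6 → v ≠ -5) ∧ (¬(n + v ≤ 1 ∧ 2*h ≥ -15))
Answer: WP = (2*d + n < 6 → v ≠ -5) ∧ (¬(n + v ≤ 1 ∧ 2*h ≥ -15))


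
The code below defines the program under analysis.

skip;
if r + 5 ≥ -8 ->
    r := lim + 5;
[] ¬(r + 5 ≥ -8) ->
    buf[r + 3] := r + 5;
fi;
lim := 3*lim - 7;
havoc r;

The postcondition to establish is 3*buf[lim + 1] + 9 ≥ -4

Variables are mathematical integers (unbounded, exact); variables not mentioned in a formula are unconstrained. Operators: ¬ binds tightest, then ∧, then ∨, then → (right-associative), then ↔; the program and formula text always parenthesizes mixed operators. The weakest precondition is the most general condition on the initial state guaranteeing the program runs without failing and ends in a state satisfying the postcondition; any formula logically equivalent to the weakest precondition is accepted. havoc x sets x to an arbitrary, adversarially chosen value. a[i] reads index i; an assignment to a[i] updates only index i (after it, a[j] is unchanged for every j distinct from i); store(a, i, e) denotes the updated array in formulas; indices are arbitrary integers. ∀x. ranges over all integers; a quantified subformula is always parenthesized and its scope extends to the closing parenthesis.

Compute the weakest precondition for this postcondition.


Working backward. After the program, the postcondition 3*buf[lim + 1] + 9 ≥ -4 must hold; in canonical form it is 3*buf[lim + 1] ≥ -13.
Before havoc r: 3*buf[lim + 1] ≥ -13
Before lim := 3*lim - 7: 3*buf[3*lim - 6] ≥ -13
Then branch requires 3*buf[3*lim - 6] ≥ -13; else branch requires 3*store(buf, r + 3, r + 5)[3*lim - 6] ≥ -13.
Before the if: (r ≥ -13 → 3*buf[3*lim - 6] ≥ -13) ∧ ((¬(r ≥ -13)) → 3*store(buf, r + 3, r + 5)[3*lim - 6] ≥ -13)
Before skip: (r ≥ -13 → 3*buf[3*lim - 6] ≥ -13) ∧ ((¬(r ≥ -13)) → 3*store(buf, r + 3, r + 5)[3*lim - 6] ≥ -13)
Answer: WP = (r ≥ -13 → 3*buf[3*lim - 6] ≥ -13) ∧ ((¬(r ≥ -13)) → 3*store(buf, r + 3, r + 5)[3*lim - 6] ≥ -13)


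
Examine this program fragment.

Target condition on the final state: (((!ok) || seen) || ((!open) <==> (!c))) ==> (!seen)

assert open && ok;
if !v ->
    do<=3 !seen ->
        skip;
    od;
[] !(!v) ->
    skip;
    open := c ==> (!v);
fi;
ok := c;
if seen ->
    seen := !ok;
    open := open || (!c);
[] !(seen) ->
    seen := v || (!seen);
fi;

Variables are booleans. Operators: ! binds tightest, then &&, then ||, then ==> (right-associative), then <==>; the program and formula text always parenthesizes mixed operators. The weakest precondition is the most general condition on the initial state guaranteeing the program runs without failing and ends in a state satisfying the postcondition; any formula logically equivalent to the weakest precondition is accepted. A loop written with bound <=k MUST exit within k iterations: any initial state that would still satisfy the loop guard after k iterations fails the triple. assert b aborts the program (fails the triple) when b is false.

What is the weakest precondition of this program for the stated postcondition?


Working backward. After the program, the postcondition (((!ok) || seen) || ((!open) <==> (!c))) ==> (!seen) must hold; in canonical form it is ((!ok) || seen || ((!open) <==> (!c))) ==> (!seen).
Then branch requires ((!ok) || ((!(open || (!c))) <==> (!c))) ==> ok; else branch requires ((!ok) || v || (!seen) || ((!open) <==> (!c))) ==> (!(v || (!seen))).
Before the if: (seen ==> (((!ok) || ((!(open || (!c))) <==> (!c))) ==> ok)) && ((!seen) ==> (((!ok) || v || (!seen) || ((!open) <==> (!c))) ==> (!(v || (!seen)))))
Before ok := c: (seen ==> (((!c) || ((!(open || (!c))) <==> (!c))) ==> c)) && ((!seen) ==> (((!c) || v || (!seen) || ((!open) <==> (!c))) ==> (!(v || (!seen)))))
Then branch requires ((!seen) ==> (((!seen) ==> (((!seen) ==> (seen && (seen ==> (((!c) || ((!(open || (!c))) <==> (!c))) ==> c)) && ((!seen) ==> (((!c) || v || (!seen) || ((!open) <==> (!c))) ==> (!(v || (!seen))))))) && (seen ==> ((seen ==> (((!c) || ((!(open || (!c))) <==> (!c))) ==> c)) && ((!seen) ==> (((!c) || v || (!seen) || ((!open) <==> (!c))) ==> (!(v || (!seen))))))))) && (seen ==> ((seen ==> (((!c) || ((!(open || (!c))) <==> (!c))) ==> c)) && ((!seen) ==> (((!c) || v || (!seen) || ((!open) <==> (!c))) ==> (!(v || (!seen))))))))) && (seen ==> ((seen ==> (((!c) || ((!(open || (!c))) <==> (!c))) ==> c)) && ((!seen) ==> (((!c) || v || (!seen) || ((!open) <==> (!c))) ==> (!(v || (!seen))))))); else branch requires (seen ==> (((!c) || ((!((c ==> (!v)) || (!c))) <==> (!c))) ==> c)) && ((!seen) ==> (((!c) || v || (!seen) || ((!(c ==> (!v))) <==> (!c))) ==> (!(v || (!seen))))).
Before the if: ((!v) ==> (((!seen) ==> (((!seen) ==> (((!seen) ==> (seen && (seen ==> (((!c) || ((!(open || (!c))) <==> (!c))) ==> c)) && ((!seen) ==> (((!c) || v || (!seen) || ((!open) <==> (!c))) ==> (!(v || (!seen))))))) && (seen ==> ((seen ==> (((!c) || ((!(open || (!c))) <==> (!c))) ==> c)) && ((!seen) ==> (((!c) || v || (!seen) || ((!open) <==> (!c))) ==> (!(v || (!seen))))))))) && (seen ==> ((seen ==> (((!c) || ((!(open || (!c))) <==> (!c))) ==> c)) && ((!seen) ==> (((!c) || v || (!seen) || ((!open) <==> (!c))) ==> (!(v || (!seen))))))))) && (seen ==> ((seen ==> (((!c) || ((!(open || (!c))) <==> (!c))) ==> c)) && ((!seen) ==> (((!c) || v || (!seen) || ((!open) <==> (!c))) ==> (!(v || (!seen))))))))) && (v ==> ((seen ==> (((!c) || ((!((c ==> (!v)) || (!c))) <==> (!c))) ==> c)) && ((!seen) ==> (((!c) || v || (!seen) || ((!(c ==> (!v))) <==> (!c))) ==> (!(v || (!seen)))))))
Before assert open && ok: open && ok && ((!v) ==> (((!seen) ==> (((!seen) ==> (((!seen) ==> (seen && (seen ==> (((!c) || ((!(open || (!c))) <==> (!c))) ==> c)) && ((!seen) ==> (((!c) || v || (!seen) || ((!open) <==> (!c))) ==> (!(v || (!seen))))))) && (seen ==> ((seen ==> (((!c) || ((!(open || (!c))) <==> (!c))) ==> c)) && ((!seen) ==> (((!c) || v || (!seen) || ((!open) <==> (!c))) ==> (!(v || (!seen))))))))) && (seen ==> ((seen ==> (((!c) || ((!(open || (!c))) <==> (!c))) ==> c)) && ((!seen) ==> (((!c) || v || (!seen) || ((!open) <==> (!c))) ==> (!(v || (!seen))))))))) && (seen ==> ((seen ==> (((!c) || ((!(open || (!c))) <==> (!c))) ==> c)) && ((!seen) ==> (((!c) || v || (!seen) || ((!open) <==> (!c))) ==> (!(v || (!seen))))))))) && (v ==> ((seen ==> (((!c) || ((!((c ==> (!v)) || (!c))) <==> (!c))) ==> c)) && ((!seen) ==> (((!c) || v || (!seen) || ((!(c ==> (!v))) <==> (!c))) ==> (!(v || (!seen)))))))
Answer: WP = open && ok && ((!v) ==> (((!seen) ==> (((!seen) ==> (((!seen) ==> (seen && (seen ==> (((!c) || ((!(open || (!c))) <==> (!c))) ==> c)) && ((!seen) ==> (((!c) || v || (!seen) || ((!open) <==> (!c))) ==> (!(v || (!seen))))))) && (seen ==> ((seen ==> (((!c) || ((!(open || (!c))) <==> (!c))) ==> c)) && ((!seen) ==> (((!c) || v || (!seen) || ((!open) <==> (!c))) ==> (!(v || (!seen))))))))) && (seen ==> ((seen ==> (((!c) || ((!(open || (!c))) <==> (!c))) ==> c)) && ((!seen) ==> (((!c) || v || (!seen) || ((!open) <==> (!c))) ==> (!(v || (!seen))))))))) && (seen ==> ((seen ==> (((!c) || ((!(open || (!c))) <==> (!c))) ==> c)) && ((!seen) ==> (((!c) || v || (!seen) || ((!open) <==> (!c))) ==> (!(v || (!seen))))))))) && (v ==> ((seen ==> (((!c) || ((!((c ==> (!v)) || (!c))) <==> (!c))) ==> c)) && ((!seen) ==> (((!c) || v || (!seen) || ((!(c ==> (!v))) <==> (!c))) ==> (!(v || (!seen)))))))
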